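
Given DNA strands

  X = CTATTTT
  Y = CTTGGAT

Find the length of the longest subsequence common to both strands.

One common subsequence of length 4: C (X #1, Y #1); then T (X #2, Y #3); then A (X #3, Y #6); then T (X #7, Y #7), and the DP table's final entry dp[7][7] is also 4, so no common subsequence is longer.

4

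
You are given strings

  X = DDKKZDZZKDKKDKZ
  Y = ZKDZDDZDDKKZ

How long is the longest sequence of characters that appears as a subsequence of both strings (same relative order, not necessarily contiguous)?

Match D at X[1]=Y[5], D at X[2]=Y[6], Z at X[5]=Y[7], D at X[6]=Y[8], D at X[10]=Y[9], K at X[12]=Y[10], K at X[14]=Y[11], Z at X[15]=Y[12] — 8 characters in the same relative order in both. dp[15][12] = 8 confirms this is the maximum.

8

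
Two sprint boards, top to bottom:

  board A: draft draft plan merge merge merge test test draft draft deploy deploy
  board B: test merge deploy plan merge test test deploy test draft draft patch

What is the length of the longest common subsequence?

One common subsequence of length 6: plan (board A #3, board B #4), merge (board A #4, board B #5), test (board A #7, board B #7), test (board A #8, board B #9), draft (board A #9, board B #10), draft (board A #10, board B #11). The LCS DP gives dp[12][12] = 6, so this is optimal.

6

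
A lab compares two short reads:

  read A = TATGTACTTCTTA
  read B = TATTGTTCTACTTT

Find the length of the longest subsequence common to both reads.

10

Pick T (read A #1, read B #1), then A (read A #2, read B #2), then T (read A #3, read B #4), then G (read A #4, read B #5), then T (read A #5, read B #9), then A (read A #6, read B #10), then C (read A #7, read B #11), then T (read A #9, read B #12), then T (read A #11, read B #13), then T (read A #12, read B #14); all 10 bases appear in both, in order, and the DP table's final entry dp[13][14] is also 10, so no common subsequence is longer.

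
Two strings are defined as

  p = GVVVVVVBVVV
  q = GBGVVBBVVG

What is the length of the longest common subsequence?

6

One common subsequence of length 6: G [1,3], then V [2,4], then V [3,5], then B [8,7], then V [9,8], then V [10,9], and the DP table's final entry dp[11][10] is also 6, so no common subsequence is longer.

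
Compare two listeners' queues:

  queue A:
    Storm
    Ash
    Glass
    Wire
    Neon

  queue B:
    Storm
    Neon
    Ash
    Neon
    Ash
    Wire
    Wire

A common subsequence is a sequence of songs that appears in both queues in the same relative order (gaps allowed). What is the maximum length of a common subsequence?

3

One common subsequence of length 3: Storm at queue A[1]=queue B[1] → Ash at queue A[2]=queue B[5] → Wire at queue A[4]=queue B[7]. dp[5][7] = 3 confirms this is the maximum.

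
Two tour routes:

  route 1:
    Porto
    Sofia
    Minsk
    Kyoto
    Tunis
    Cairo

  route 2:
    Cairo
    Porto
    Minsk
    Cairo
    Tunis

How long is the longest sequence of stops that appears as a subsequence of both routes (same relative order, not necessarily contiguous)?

Match Porto at route 1[1]=route 2[2]; then Minsk at route 1[3]=route 2[3]; then Tunis at route 1[5]=route 2[5] — 3 stops in the same relative order in both. dp[6][5] = 3 confirms this is the maximum.

3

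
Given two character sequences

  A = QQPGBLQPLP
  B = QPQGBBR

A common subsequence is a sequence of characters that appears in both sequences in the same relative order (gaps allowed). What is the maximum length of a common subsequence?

Pick Q at A[1]=B[1], then Q at A[2]=B[3], then G at A[4]=B[4], then B at A[5]=B[6]; all 4 characters appear in both, in order. dp[10][7] = 4 confirms this is the maximum.

4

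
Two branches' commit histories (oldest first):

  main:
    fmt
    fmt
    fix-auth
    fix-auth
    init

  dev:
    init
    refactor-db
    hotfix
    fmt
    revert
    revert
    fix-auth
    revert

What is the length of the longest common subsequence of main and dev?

2

One common subsequence of length 2: fmt at main[1]=dev[4] → fix-auth at main[3]=dev[7], and the DP table's final entry dp[5][8] is also 2, so no common subsequence is longer.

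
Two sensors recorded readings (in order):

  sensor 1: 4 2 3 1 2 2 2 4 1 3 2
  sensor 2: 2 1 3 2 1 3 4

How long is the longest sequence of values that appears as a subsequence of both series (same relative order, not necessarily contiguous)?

5

Let dp[i][j] be the LCS length of the first i values of sensor 1 and the first j values of sensor 2. dp[i][j] = dp[i-1][j-1]+1 when the i-th and j-th values match, else max(dp[i-1][j], dp[i][j-1]).
    ·  2  1  3  2  1  3  4
 ·  0  0  0  0  0  0  0  0
 4  0  0  0  0  0  0  0  1
 2  0  1  1  1  1  1  1  1
 3  0  1  1  2  2  2  2  2
 1  0  1  2  2  2  3  3  3
 2  0  1  2  2  3  3  3  3
 2  0  1  2  2  3  3  3  3
 2  0  1  2  2  3  3  3  3
 4  0  1  2  2  3  3  3  4
 1  0  1  2  2  3  4  4  4
 3  0  1  2  3  3  4  5  5
 2  0  1  2  3  4  4  5  5
dp[11][7] = 5. One LCS (by backtracking along matches): 2, 3, 2, 1, 3.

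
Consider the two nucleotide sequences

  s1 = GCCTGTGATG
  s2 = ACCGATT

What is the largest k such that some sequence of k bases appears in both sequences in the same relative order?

5

Let dp[i][j] be the LCS length of the first i bases of s1 and the first j bases of s2. dp[i][j] = dp[i-1][j-1]+1 when the i-th and j-th bases match, else max(dp[i-1][j], dp[i][j-1]).
    ·  A  C  C  G  A  T  T
 ·  0  0  0  0  0  0  0  0
 G  0  0  0  0  1  1  1  1
 C  0  0  1  1  1  1  1  1
 C  0  0  1  2  2  2  2  2
 T  0  0  1  2  2  2  3  3
 G  0  0  1  2  3  3  3  3
 T  0  0  1  2  3  3  4  4
 G  0  0  1  2  3  3  4  4
 A  0  1  1  2  3  4  4  4
 T  0  1  1  2  3  4  5  5
 G  0  1  1  2  3  4  5  5
dp[10][7] = 5. One LCS (by backtracking along matches): CCGTT.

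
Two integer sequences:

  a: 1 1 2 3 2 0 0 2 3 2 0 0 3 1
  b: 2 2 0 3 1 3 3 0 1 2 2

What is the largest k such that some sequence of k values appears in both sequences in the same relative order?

6

Match 2 [3,1] → 2 [5,2] → 0 [6,3] → 0 [7,8] → 2 [8,10] → 2 [10,11] — 6 values in the same relative order in both. Since dp[14][11] = 6, nothing longer is possible.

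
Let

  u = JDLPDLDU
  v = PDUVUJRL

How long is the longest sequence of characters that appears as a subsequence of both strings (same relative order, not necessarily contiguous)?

3

Let dp[i][j] be the LCS length of the first i characters of u and the first j characters of v. dp[i][j] = dp[i-1][j-1]+1 when the i-th and j-th characters match, else max(dp[i-1][j], dp[i][j-1]).
    ·  P  D  U  V  U  J  R  L
 ·  0  0  0  0  0  0  0  0  0
 J  0  0  0  0  0  0  1  1  1
 D  0  0  1  1  1  1  1  1  1
 L  0  0  1  1  1  1  1  1  2
 P  0  1  1  1  1  1  1  1  2
 D  0  1  2  2  2  2  2  2  2
 L  0  1  2  2  2  2  2  2  3
 D  0  1  2  2  2  2  2  2  3
 U  0  1  2  3  3  3  3  3  3
dp[8][8] = 3. One LCS (by backtracking along matches): PDL.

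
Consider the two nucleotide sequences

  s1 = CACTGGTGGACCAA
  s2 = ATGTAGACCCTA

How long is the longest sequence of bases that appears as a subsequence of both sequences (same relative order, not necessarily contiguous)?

One common subsequence of length 9: A [2,1] → T [4,2] → G [6,3] → T [7,4] → G [9,6] → A [10,7] → C [11,9] → C [12,10] → A [14,12]. The LCS DP gives dp[14][12] = 9, so this is optimal.

9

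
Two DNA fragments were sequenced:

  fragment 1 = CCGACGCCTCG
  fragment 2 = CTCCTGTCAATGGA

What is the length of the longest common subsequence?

7

Taking C [1,1] → C [2,3] → C [5,4] → G [6,6] → C [7,8] → T [9,11] → G [11,13] gives a common subsequence of length 7. dp[11][14] = 7 confirms this is the maximum.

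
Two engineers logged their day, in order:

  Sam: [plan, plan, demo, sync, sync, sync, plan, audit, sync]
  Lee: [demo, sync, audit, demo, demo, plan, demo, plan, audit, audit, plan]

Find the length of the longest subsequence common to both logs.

4

Taking plan [2,6], demo [3,7], plan [7,8], audit [8,10] gives a common subsequence of length 4. Since dp[9][11] = 4, nothing longer is possible.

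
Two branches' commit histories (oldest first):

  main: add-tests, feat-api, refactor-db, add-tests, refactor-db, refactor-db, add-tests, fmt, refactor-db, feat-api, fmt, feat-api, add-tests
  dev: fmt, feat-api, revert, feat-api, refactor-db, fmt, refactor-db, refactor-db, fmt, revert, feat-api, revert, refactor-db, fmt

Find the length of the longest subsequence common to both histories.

7

Taking feat-api at main[2]=dev[4]; then refactor-db at main[3]=dev[5]; then refactor-db at main[5]=dev[7]; then refactor-db at main[6]=dev[8]; then fmt at main[8]=dev[9]; then refactor-db at main[9]=dev[13]; then fmt at main[11]=dev[14] gives a common subsequence of length 7. dp[13][14] = 7 confirms this is the maximum.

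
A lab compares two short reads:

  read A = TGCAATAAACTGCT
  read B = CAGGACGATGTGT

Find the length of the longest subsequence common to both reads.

Pick G [2,4] → C [3,6] → A [5,8] → T [6,9] → T [11,11] → G [12,12] → T [14,13]; all 7 bases appear in both, in order. The LCS DP gives dp[14][13] = 7, so this is optimal.

7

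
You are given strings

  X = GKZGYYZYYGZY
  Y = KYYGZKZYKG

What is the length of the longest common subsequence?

Let dp[i][j] be the LCS length of the first i characters of X and the first j characters of Y. dp[i][j] = dp[i-1][j-1]+1 when the i-th and j-th characters match, else max(dp[i-1][j], dp[i][j-1]).
    ·  K  Y  Y  G  Z  K  Z  Y  K  G
 ·  0  0  0  0  0  0  0  0  0  0  0
 G  0  0  0  0  1  1  1  1  1  1  1
 K  0  1  1  1  1  1  2  2  2  2  2
 Z  0  1  1  1  1  2  2  3  3  3  3
 G  0  1  1  1  2  2  2  3  3  3  4
 Y  0  1  2  2  2  2  2  3  4  4  4
 Y  0  1  2  3  3  3  3  3  4  4  4
 Z  0  1  2  3  3  4  4  4  4  4  4
 Y  0  1  2  3  3  4  4  4  5  5  5
 Y  0  1  2  3  3  4  4  4  5  5  5
 G  0  1  2  3  4  4  4  4  5  5  6
 Z  0  1  2  3  4  5  5  5  5  5  6
 Y  0  1  2  3  4  5  5  5  6  6  6
dp[12][10] = 6. One LCS (by backtracking along matches): KYYZYG.

6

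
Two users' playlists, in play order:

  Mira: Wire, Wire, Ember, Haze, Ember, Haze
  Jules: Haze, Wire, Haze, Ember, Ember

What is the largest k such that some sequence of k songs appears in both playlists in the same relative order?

One common subsequence of length 3: Wire [1,2], then Ember [3,4], then Ember [5,5], and the DP table's final entry dp[6][5] is also 3, so no common subsequence is longer.

3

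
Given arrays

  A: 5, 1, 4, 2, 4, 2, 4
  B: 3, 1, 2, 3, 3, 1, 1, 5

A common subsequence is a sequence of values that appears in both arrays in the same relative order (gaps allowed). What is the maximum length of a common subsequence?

Pick 1 [2,2]; then 2 [4,3]; all 2 values appear in both, in order. The LCS DP gives dp[7][8] = 2, so this is optimal.

2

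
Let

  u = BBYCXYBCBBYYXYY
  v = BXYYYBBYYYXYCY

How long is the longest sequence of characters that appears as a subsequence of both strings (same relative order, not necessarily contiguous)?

10

One common subsequence of length 10: B (u #1, v #1); then Y (u #3, v #4); then Y (u #6, v #5); then B (u #7, v #6); then B (u #9, v #7); then Y (u #11, v #9); then Y (u #12, v #10); then X (u #13, v #11); then Y (u #14, v #12); then Y (u #15, v #14), and the DP table's final entry dp[15][14] is also 10, so no common subsequence is longer.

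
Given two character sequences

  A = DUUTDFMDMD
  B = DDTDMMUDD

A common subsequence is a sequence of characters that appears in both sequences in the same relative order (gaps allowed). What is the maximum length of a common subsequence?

Let dp[i][j] be the LCS length of the first i characters of A and the first j characters of B. dp[i][j] = dp[i-1][j-1]+1 when the i-th and j-th characters match, else max(dp[i-1][j], dp[i][j-1]).
    ·  D  D  T  D  M  M  U  D  D
 ·  0  0  0  0  0  0  0  0  0  0
 D  0  1  1  1  1  1  1  1  1  1
 U  0  1  1  1  1  1  1  2  2  2
 U  0  1  1  1  1  1  1  2  2  2
 T  0  1  1  2  2  2  2  2  2  2
 D  0  1  2  2  3  3  3  3  3  3
 F  0  1  2  2  3  3  3  3  3  3
 M  0  1  2  2  3  4  4  4  4  4
 D  0  1  2  2  3  4  4  4  5  5
 M  0  1  2  2  3  4  5  5  5  5
 D  0  1  2  2  3  4  5  5  6  6
dp[10][9] = 6. One LCS (by backtracking along matches): DTDMDD.

6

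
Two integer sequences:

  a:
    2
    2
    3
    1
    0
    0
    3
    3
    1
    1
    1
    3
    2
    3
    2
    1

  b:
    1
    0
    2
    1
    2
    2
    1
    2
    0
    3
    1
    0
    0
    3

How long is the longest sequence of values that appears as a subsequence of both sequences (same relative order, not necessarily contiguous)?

Match 2 at a[1]=b[6]; then 2 at a[2]=b[8]; then 3 at a[3]=b[10]; then 1 at a[4]=b[11]; then 0 at a[5]=b[12]; then 0 at a[6]=b[13]; then 3 at a[14]=b[14] — 7 values in the same relative order in both. dp[16][14] = 7 confirms this is the maximum.

7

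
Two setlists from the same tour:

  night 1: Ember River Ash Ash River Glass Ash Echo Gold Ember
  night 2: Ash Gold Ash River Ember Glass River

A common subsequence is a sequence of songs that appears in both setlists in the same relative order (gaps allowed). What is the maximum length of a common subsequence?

4

One common subsequence of length 4: Ash [3,1], then Ash [4,3], then River [5,4], then Glass [6,6]. The LCS DP gives dp[10][7] = 4, so this is optimal.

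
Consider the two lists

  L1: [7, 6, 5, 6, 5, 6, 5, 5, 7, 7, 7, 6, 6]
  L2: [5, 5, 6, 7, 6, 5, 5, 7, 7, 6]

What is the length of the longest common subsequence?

8

Pick 5 [3,2]; then 6 [4,3]; then 6 [6,5]; then 5 [7,6]; then 5 [8,7]; then 7 [10,8]; then 7 [11,9]; then 6 [13,10]; all 8 values appear in both, in order. dp[13][10] = 8 confirms this is the maximum.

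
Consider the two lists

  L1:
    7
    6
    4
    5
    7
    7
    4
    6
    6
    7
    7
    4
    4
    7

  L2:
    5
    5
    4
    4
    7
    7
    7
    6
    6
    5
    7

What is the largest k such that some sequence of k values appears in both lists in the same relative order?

One common subsequence of length 6: 7 (L1 #1, L2 #5), then 7 (L1 #5, L2 #6), then 7 (L1 #6, L2 #7), then 6 (L1 #8, L2 #8), then 6 (L1 #9, L2 #9), then 7 (L1 #14, L2 #11), and the DP table's final entry dp[14][11] is also 6, so no common subsequence is longer.

6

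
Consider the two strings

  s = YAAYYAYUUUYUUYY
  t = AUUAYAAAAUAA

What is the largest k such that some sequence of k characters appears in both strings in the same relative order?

Match Y [1,5], then A [2,7], then A [3,8], then A [6,9], then U [8,10] — 5 characters in the same relative order in both. Since dp[15][12] = 5, nothing longer is possible.

5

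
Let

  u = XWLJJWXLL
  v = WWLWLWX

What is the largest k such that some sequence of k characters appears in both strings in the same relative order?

Let dp[i][j] be the LCS length of the first i characters of u and the first j characters of v. dp[i][j] = dp[i-1][j-1]+1 when the i-th and j-th characters match, else max(dp[i-1][j], dp[i][j-1]).
    ·  W  W  L  W  L  W  X
 ·  0  0  0  0  0  0  0  0
 X  0  0  0  0  0  0  0  1
 W  0  1  1  1  1  1  1  1
 L  0  1  1  2  2  2  2  2
 J  0  1  1  2  2  2  2  2
 J  0  1  1  2  2  2  2  2
 W  0  1  2  2  3  3  3  3
 X  0  1  2  2  3  3  3  4
 L  0  1  2  3  3  4  4  4
 L  0  1  2  3  3  4  4  4
dp[9][7] = 4. One LCS (by backtracking along matches): WLWX.

4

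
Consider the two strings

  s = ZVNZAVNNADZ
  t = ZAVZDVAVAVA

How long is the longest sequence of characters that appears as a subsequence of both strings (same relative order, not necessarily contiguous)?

Taking Z (s #1, t #1); then V (s #2, t #3); then Z (s #4, t #4); then A (s #5, t #9); then V (s #6, t #10); then A (s #9, t #11) gives a common subsequence of length 6, and the DP table's final entry dp[11][11] is also 6, so no common subsequence is longer.

6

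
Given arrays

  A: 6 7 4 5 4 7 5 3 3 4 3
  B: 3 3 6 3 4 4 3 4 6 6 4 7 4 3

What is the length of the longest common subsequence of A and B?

6

Pick 6 (A #1, B #3); then 4 (A #3, B #8); then 4 (A #5, B #11); then 7 (A #6, B #12); then 4 (A #10, B #13); then 3 (A #11, B #14); all 6 values appear in both, in order, and the DP table's final entry dp[11][14] is also 6, so no common subsequence is longer.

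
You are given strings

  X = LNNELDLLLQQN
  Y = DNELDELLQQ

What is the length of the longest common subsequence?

Match N [3,2], then E [4,3], then L [5,4], then D [6,5], then L [8,7], then L [9,8], then Q [10,9], then Q [11,10] — 8 characters in the same relative order in both, and the DP table's final entry dp[12][10] is also 8, so no common subsequence is longer.

8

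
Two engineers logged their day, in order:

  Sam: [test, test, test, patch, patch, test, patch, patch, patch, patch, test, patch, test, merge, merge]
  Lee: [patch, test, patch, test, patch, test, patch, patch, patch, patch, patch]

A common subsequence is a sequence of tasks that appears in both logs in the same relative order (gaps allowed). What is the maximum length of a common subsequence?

9

Pick test [1,2], test [3,4], patch [5,5], test [6,6], patch [7,7], patch [8,8], patch [9,9], patch [10,10], patch [12,11]; all 9 tasks appear in both, in order. dp[15][11] = 9 confirms this is the maximum.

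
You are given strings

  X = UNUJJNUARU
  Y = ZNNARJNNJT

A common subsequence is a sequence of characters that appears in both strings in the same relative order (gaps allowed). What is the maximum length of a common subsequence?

Let dp[i][j] be the LCS length of the first i characters of X and the first j characters of Y. dp[i][j] = dp[i-1][j-1]+1 when the i-th and j-th characters match, else max(dp[i-1][j], dp[i][j-1]).
    ·  Z  N  N  A  R  J  N  N  J  T
 ·  0  0  0  0  0  0  0  0  0  0  0
 U  0  0  0  0  0  0  0  0  0  0  0
 N  0  0  1  1  1  1  1  1  1  1  1
 U  0  0  1  1  1  1  1  1  1  1  1
 J  0  0  1  1  1  1  2  2  2  2  2
 J  0  0  1  1  1  1  2  2  2  3  3
 N  0  0  1  2  2  2  2  3  3  3  3
 U  0  0  1  2  2  2  2  3  3  3  3
 A  0  0  1  2  3  3  3  3  3  3  3
 R  0  0  1  2  3  4  4  4  4  4  4
 U  0  0  1  2  3  4  4  4  4  4  4
dp[10][10] = 4. One LCS (by backtracking along matches): NNAR.

4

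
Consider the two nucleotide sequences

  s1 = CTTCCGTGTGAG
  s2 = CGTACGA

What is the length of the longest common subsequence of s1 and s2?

Let dp[i][j] be the LCS length of the first i bases of s1 and the first j bases of s2. dp[i][j] = dp[i-1][j-1]+1 when the i-th and j-th bases match, else max(dp[i-1][j], dp[i][j-1]).
    ·  C  G  T  A  C  G  A
 ·  0  0  0  0  0  0  0  0
 C  0  1  1  1  1  1  1  1
 T  0  1  1  2  2  2  2  2
 T  0  1  1  2  2  2  2  2
 C  0  1  1  2  2  3  3  3
 C  0  1  1  2  2  3  3  3
 G  0  1  2  2  2  3  4  4
 T  0  1  2  3  3  3  4  4
 G  0  1  2  3  3  3  4  4
 T  0  1  2  3  3  3  4  4
 G  0  1  2  3  3  3  4  4
 A  0  1  2  3  4  4  4  5
 G  0  1  2  3  4  4  5  5
dp[12][7] = 5. One LCS (by backtracking along matches): CTCGA.

5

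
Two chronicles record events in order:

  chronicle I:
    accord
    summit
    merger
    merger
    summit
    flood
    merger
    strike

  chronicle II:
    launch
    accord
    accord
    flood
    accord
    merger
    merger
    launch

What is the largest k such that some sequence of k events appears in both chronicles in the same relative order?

Pick accord [1,5], merger [3,6], merger [4,7]; all 3 events appear in both, in order. dp[8][8] = 3 confirms this is the maximum.

3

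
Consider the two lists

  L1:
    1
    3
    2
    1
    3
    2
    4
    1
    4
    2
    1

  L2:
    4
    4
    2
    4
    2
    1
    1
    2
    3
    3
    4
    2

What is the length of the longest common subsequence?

5

Taking 1 [1,7] → 3 [2,9] → 3 [5,10] → 4 [9,11] → 2 [10,12] gives a common subsequence of length 5. dp[11][12] = 5 confirms this is the maximum.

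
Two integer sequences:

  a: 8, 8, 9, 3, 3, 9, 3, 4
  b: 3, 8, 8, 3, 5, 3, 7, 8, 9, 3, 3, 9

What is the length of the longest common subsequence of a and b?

Match 8 (a #1, b #3); then 8 (a #2, b #8); then 9 (a #3, b #9); then 3 (a #4, b #10); then 3 (a #5, b #11); then 9 (a #6, b #12) — 6 values in the same relative order in both, and the DP table's final entry dp[8][12] is also 6, so no common subsequence is longer.

6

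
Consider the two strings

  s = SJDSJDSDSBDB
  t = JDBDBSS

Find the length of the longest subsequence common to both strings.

5

Match J [2,1], then D [3,2], then D [6,4], then S [7,6], then S [9,7] — 5 characters in the same relative order in both. The LCS DP gives dp[12][7] = 5, so this is optimal.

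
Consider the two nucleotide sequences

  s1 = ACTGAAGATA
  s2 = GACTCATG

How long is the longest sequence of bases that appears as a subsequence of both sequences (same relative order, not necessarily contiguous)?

5

Let dp[i][j] be the LCS length of the first i bases of s1 and the first j bases of s2. dp[i][j] = dp[i-1][j-1]+1 when the i-th and j-th bases match, else max(dp[i-1][j], dp[i][j-1]).
    ·  G  A  C  T  C  A  T  G
 ·  0  0  0  0  0  0  0  0  0
 A  0  0  1  1  1  1  1  1  1
 C  0  0  1  2  2  2  2  2  2
 T  0  0  1  2  3  3  3  3  3
 G  0  1  1  2  3  3  3  3  4
 A  0  1  2  2  3  3  4  4  4
 A  0  1  2  2  3  3  4  4  4
 G  0  1  2  2  3  3  4  4  5
 A  0  1  2  2  3  3  4  4  5
 T  0  1  2  2  3  3  4  5  5
 A  0  1  2  2  3  3  4  5  5
dp[10][8] = 5. One LCS (by backtracking along matches): ACTAG.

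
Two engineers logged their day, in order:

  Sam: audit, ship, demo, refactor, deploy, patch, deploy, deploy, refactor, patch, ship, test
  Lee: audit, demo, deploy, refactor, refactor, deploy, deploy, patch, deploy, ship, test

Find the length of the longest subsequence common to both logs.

Taking audit at Sam[1]=Lee[1], demo at Sam[3]=Lee[2], refactor at Sam[4]=Lee[5], deploy at Sam[5]=Lee[7], patch at Sam[6]=Lee[8], deploy at Sam[8]=Lee[9], ship at Sam[11]=Lee[10], test at Sam[12]=Lee[11] gives a common subsequence of length 8, and the DP table's final entry dp[12][11] is also 8, so no common subsequence is longer.

8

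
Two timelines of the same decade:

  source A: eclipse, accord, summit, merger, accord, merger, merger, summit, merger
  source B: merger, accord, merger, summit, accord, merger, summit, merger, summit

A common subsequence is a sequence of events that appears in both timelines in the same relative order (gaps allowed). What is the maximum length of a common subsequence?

One common subsequence of length 6: accord [2,2]; then summit [3,4]; then accord [5,5]; then merger [6,6]; then merger [7,8]; then summit [8,9]. The LCS DP gives dp[9][9] = 6, so this is optimal.

6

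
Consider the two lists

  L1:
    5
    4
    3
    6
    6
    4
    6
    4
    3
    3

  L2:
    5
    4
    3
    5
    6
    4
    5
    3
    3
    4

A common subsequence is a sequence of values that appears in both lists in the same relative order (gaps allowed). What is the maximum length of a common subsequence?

7

Let dp[i][j] be the LCS length of the first i values of L1 and the first j values of L2. dp[i][j] = dp[i-1][j-1]+1 when the i-th and j-th values match, else max(dp[i-1][j], dp[i][j-1]).
    ·  5  4  3  5  6  4  5  3  3  4
 ·  0  0  0  0  0  0  0  0  0  0  0
 5  0  1  1  1  1  1  1  1  1  1  1
 4  0  1  2  2  2  2  2  2  2  2  2
 3  0  1  2  3  3  3  3  3  3  3  3
 6  0  1  2  3  3  4  4  4  4  4  4
 6  0  1  2  3  3  4  4  4  4  4  4
 4  0  1  2  3  3  4  5  5  5  5  5
 6  0  1  2  3  3  4  5  5  5  5  5
 4  0  1  2  3  3  4  5  5  5  5  6
 3  0  1  2  3  3  4  5  5  6  6  6
 3  0  1  2  3  3  4  5  5  6  7  7
dp[10][10] = 7. One LCS (by backtracking along matches): 5, 4, 3, 6, 4, 3, 3.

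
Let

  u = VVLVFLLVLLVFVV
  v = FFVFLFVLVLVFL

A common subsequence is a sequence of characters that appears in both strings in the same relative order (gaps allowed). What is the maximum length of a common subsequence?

8

Match V (u #1, v #3), then L (u #3, v #5), then V (u #4, v #7), then L (u #7, v #8), then V (u #8, v #9), then L (u #10, v #10), then V (u #11, v #11), then F (u #12, v #12) — 8 characters in the same relative order in both, and the DP table's final entry dp[14][13] is also 8, so no common subsequence is longer.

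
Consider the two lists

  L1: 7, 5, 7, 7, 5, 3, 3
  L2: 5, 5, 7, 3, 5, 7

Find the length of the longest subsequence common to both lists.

Match 7 [1,3]; then 5 [2,5]; then 7 [4,6] — 3 values in the same relative order in both. dp[7][6] = 3 confirms this is the maximum.

3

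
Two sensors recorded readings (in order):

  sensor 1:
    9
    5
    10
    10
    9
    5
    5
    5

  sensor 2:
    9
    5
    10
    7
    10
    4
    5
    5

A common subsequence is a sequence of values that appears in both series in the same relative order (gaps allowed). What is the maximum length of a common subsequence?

Let dp[i][j] be the LCS length of the first i values of sensor 1 and the first j values of sensor 2. dp[i][j] = dp[i-1][j-1]+1 when the i-th and j-th values match, else max(dp[i-1][j], dp[i][j-1]).
    ·  9  5 10  7 10  4  5  5
 ·  0  0  0  0  0  0  0  0  0
 9  0  1  1  1  1  1  1  1  1
 5  0  1  2  2  2  2  2  2  2
10  0  1  2  3  3  3  3  3  3
10  0  1  2  3  3  4  4  4  4
 9  0  1  2  3  3  4  4  4  4
 5  0  1  2  3  3  4  4  5  5
 5  0  1  2  3  3  4  4  5  6
 5  0  1  2  3  3  4  4  5  6
dp[8][8] = 6. One LCS (by backtracking along matches): 9, 5, 10, 10, 5, 5.

6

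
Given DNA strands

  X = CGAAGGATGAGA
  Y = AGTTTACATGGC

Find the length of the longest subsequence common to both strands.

Pick G at X[2]=Y[2], then A at X[3]=Y[6], then A at X[7]=Y[8], then T at X[8]=Y[9], then G at X[9]=Y[10], then G at X[11]=Y[11]; all 6 bases appear in both, in order. The LCS DP gives dp[12][12] = 6, so this is optimal.

6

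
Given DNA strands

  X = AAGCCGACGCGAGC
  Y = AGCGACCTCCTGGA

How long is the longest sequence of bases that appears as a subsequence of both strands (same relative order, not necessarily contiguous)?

Taking A [2,1], G [3,2], C [5,3], G [6,4], A [7,5], C [8,10], G [9,12], G [11,13], A [12,14] gives a common subsequence of length 9. Since dp[14][14] = 9, nothing longer is possible.

9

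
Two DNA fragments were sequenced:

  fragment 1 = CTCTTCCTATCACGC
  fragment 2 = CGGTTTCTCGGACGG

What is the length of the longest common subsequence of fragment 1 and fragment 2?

10

Taking C (fragment 1 #1, fragment 2 #1) → T (fragment 1 #2, fragment 2 #4) → T (fragment 1 #4, fragment 2 #5) → T (fragment 1 #5, fragment 2 #6) → C (fragment 1 #7, fragment 2 #7) → T (fragment 1 #10, fragment 2 #8) → C (fragment 1 #11, fragment 2 #9) → A (fragment 1 #12, fragment 2 #12) → C (fragment 1 #13, fragment 2 #13) → G (fragment 1 #14, fragment 2 #15) gives a common subsequence of length 10, and the DP table's final entry dp[15][15] is also 10, so no common subsequence is longer.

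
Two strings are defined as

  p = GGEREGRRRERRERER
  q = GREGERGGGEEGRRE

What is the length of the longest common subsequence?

Taking G [1,1]; then G [2,4]; then E [3,5]; then R [4,6]; then E [5,11]; then G [6,12]; then R [12,13]; then R [14,14]; then E [15,15] gives a common subsequence of length 9. Since dp[16][15] = 9, nothing longer is possible.

9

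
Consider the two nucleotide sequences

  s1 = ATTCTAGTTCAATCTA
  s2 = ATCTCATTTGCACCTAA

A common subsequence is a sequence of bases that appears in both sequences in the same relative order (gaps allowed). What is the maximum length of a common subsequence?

One common subsequence of length 12: A (s1 #1, s2 #1), T (s1 #2, s2 #2), T (s1 #3, s2 #4), C (s1 #4, s2 #5), T (s1 #5, s2 #7), T (s1 #8, s2 #8), T (s1 #9, s2 #9), C (s1 #10, s2 #11), A (s1 #11, s2 #12), C (s1 #14, s2 #14), T (s1 #15, s2 #15), A (s1 #16, s2 #17). Since dp[16][17] = 12, nothing longer is possible.

12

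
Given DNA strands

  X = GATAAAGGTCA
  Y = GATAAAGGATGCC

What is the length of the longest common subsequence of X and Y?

Let dp[i][j] be the LCS length of the first i bases of X and the first j bases of Y. dp[i][j] = dp[i-1][j-1]+1 when the i-th and j-th bases match, else max(dp[i-1][j], dp[i][j-1]).
    ·  G  A  T  A  A  A  G  G  A  T  G  C  C
 ·  0  0  0  0  0  0  0  0  0  0  0  0  0  0
 G  0  1  1  1  1  1  1  1  1  1  1  1  1  1
 A  0  1  2  2  2  2  2  2  2  2  2  2  2  2
 T  0  1  2  3  3  3  3  3  3  3  3  3  3  3
 A  0  1  2  3  4  4  4  4  4  4  4  4  4  4
 A  0  1  2  3  4  5  5  5  5  5  5  5  5  5
 A  0  1  2  3  4  5  6  6  6  6  6  6  6  6
 G  0  1  2  3  4  5  6  7  7  7  7  7  7  7
 G  0  1  2  3  4  5  6  7  8  8  8  8  8  8
 T  0  1  2  3  4  5  6  7  8  8  9  9  9  9
 C  0  1  2  3  4  5  6  7  8  8  9  9 10 10
 A  0  1  2  3  4  5  6  7  8  9  9  9 10 10
dp[11][13] = 10. One LCS (by backtracking along matches): GATAAAGGTC.

10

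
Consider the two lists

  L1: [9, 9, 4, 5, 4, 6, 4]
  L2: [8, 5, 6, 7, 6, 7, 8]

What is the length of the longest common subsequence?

2

Let dp[i][j] be the LCS length of the first i values of L1 and the first j values of L2. dp[i][j] = dp[i-1][j-1]+1 when the i-th and j-th values match, else max(dp[i-1][j], dp[i][j-1]).
    ·  8  5  6  7  6  7  8
 ·  0  0  0  0  0  0  0  0
 9  0  0  0  0  0  0  0  0
 9  0  0  0  0  0  0  0  0
 4  0  0  0  0  0  0  0  0
 5  0  0  1  1  1  1  1  1
 4  0  0  1  1  1  1  1  1
 6  0  0  1  2  2  2  2  2
 4  0  0  1  2  2  2  2  2
dp[7][7] = 2. One LCS (by backtracking along matches): 5, 6.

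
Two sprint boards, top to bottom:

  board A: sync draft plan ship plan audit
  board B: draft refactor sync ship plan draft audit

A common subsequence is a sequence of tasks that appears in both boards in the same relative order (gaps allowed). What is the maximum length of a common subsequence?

4

Match sync at board A[1]=board B[3]; then ship at board A[4]=board B[4]; then plan at board A[5]=board B[5]; then audit at board A[6]=board B[7] — 4 tasks in the same relative order in both, and the DP table's final entry dp[6][7] is also 4, so no common subsequence is longer.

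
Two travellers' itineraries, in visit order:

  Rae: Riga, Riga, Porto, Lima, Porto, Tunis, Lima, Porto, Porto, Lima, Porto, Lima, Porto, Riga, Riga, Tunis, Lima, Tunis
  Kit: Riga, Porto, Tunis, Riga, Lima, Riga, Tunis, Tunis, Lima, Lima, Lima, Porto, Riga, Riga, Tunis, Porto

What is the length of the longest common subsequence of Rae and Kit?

One common subsequence of length 11: Riga [1,1], then Riga [2,4], then Lima [4,5], then Tunis [6,8], then Lima [7,9], then Lima [10,10], then Lima [12,11], then Porto [13,12], then Riga [14,13], then Riga [15,14], then Tunis [16,15]. Since dp[18][16] = 11, nothing longer is possible.

11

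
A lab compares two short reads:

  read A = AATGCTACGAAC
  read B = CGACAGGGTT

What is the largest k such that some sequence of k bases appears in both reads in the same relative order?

4

Let dp[i][j] be the LCS length of the first i bases of read A and the first j bases of read B. dp[i][j] = dp[i-1][j-1]+1 when the i-th and j-th bases match, else max(dp[i-1][j], dp[i][j-1]).
    ·  C  G  A  C  A  G  G  G  T  T
 ·  0  0  0  0  0  0  0  0  0  0  0
 A  0  0  0  1  1  1  1  1  1  1  1
 A  0  0  0  1  1  2  2  2  2  2  2
 T  0  0  0  1  1  2  2  2  2  3  3
 G  0  0  1  1  1  2  3  3  3  3  3
 C  0  1  1  1  2  2  3  3  3  3  3
 T  0  1  1  1  2  2  3  3  3  4  4
 A  0  1  1  2  2  3  3  3  3  4  4
 C  0  1  1  2  3  3  3  3  3  4  4
 G  0  1  2  2  3  3  4  4  4  4  4
 A  0  1  2  3  3  4  4  4  4  4  4
 A  0  1  2  3  3  4  4  4  4  4  4
 C  0  1  2  3  4  4  4  4  4  4  4
dp[12][10] = 4. One LCS (by backtracking along matches): AATT.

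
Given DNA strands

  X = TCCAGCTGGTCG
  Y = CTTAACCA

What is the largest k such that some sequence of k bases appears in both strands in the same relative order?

Taking T (X #1, Y #3) → C (X #2, Y #6) → C (X #3, Y #7) → A (X #4, Y #8) gives a common subsequence of length 4, and the DP table's final entry dp[12][8] is also 4, so no common subsequence is longer.

4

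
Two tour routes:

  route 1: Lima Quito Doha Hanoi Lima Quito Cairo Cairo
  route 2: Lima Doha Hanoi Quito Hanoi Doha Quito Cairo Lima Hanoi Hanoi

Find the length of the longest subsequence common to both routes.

Match Lima (route 1 #1, route 2 #1), then Quito (route 1 #2, route 2 #4), then Doha (route 1 #3, route 2 #6), then Quito (route 1 #6, route 2 #7), then Cairo (route 1 #7, route 2 #8) — 5 stops in the same relative order in both. Since dp[8][11] = 5, nothing longer is possible.

5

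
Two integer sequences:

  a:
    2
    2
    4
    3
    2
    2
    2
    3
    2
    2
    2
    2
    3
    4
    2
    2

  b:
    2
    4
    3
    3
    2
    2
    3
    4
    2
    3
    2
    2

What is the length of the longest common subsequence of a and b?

Taking 2 (a #2, b #1) → 4 (a #3, b #2) → 3 (a #4, b #4) → 2 (a #6, b #5) → 2 (a #7, b #6) → 3 (a #8, b #7) → 2 (a #12, b #9) → 3 (a #13, b #10) → 2 (a #15, b #11) → 2 (a #16, b #12) gives a common subsequence of length 10, and the DP table's final entry dp[16][12] is also 10, so no common subsequence is longer.

10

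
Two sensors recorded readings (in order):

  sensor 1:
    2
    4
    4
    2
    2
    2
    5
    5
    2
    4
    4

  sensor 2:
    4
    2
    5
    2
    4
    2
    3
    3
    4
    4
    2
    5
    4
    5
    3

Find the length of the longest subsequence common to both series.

Match 2 [1,6]; then 4 [2,9]; then 4 [3,10]; then 2 [6,11]; then 5 [7,12]; then 5 [8,14] — 6 values in the same relative order in both. Since dp[11][15] = 6, nothing longer is possible.

6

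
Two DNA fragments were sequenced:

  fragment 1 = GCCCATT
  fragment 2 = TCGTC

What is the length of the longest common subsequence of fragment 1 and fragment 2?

2

Match G [1,3], then C [4,5] — 2 bases in the same relative order in both. The LCS DP gives dp[7][5] = 2, so this is optimal.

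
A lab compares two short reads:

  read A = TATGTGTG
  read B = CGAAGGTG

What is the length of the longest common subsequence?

Let dp[i][j] be the LCS length of the first i bases of read A and the first j bases of read B. dp[i][j] = dp[i-1][j-1]+1 when the i-th and j-th bases match, else max(dp[i-1][j], dp[i][j-1]).
    ·  C  G  A  A  G  G  T  G
 ·  0  0  0  0  0  0  0  0  0
 T  0  0  0  0  0  0  0  1  1
 A  0  0  0  1  1  1  1  1  1
 T  0  0  0  1  1  1  1  2  2
 G  0  0  1  1  1  2  2  2  3
 T  0  0  1  1  1  2  2  3  3
 G  0  0  1  1  1  2  3  3  4
 T  0  0  1  1  1  2  3  4  4
 G  0  0  1  1  1  2  3  4  5
dp[8][8] = 5. One LCS (by backtracking along matches): AGGTG.

5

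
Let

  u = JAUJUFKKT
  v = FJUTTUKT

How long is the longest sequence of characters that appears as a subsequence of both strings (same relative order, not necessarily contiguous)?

Let dp[i][j] be the LCS length of the first i characters of u and the first j characters of v. dp[i][j] = dp[i-1][j-1]+1 when the i-th and j-th characters match, else max(dp[i-1][j], dp[i][j-1]).
    ·  F  J  U  T  T  U  K  T
 ·  0  0  0  0  0  0  0  0  0
 J  0  0  1  1  1  1  1  1  1
 A  0  0  1  1  1  1  1  1  1
 U  0  0  1  2  2  2  2  2  2
 J  0  0  1  2  2  2  2  2  2
 U  0  0  1  2  2  2  3  3  3
 F  0  1  1  2  2  2  3  3  3
 K  0  1  1  2  2  2  3  4  4
 K  0  1  1  2  2  2  3  4  4
 T  0  1  1  2  3  3  3  4  5
dp[9][8] = 5. One LCS (by backtracking along matches): JUUKT.

5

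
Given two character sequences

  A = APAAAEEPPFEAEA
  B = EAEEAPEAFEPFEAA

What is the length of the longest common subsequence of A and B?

Pick A at A[1]=B[5], P at A[2]=B[6], A at A[3]=B[8], E at A[7]=B[10], P at A[9]=B[11], F at A[10]=B[12], E at A[11]=B[13], A at A[12]=B[14], A at A[14]=B[15]; all 9 characters appear in both, in order, and the DP table's final entry dp[14][15] is also 9, so no common subsequence is longer.

9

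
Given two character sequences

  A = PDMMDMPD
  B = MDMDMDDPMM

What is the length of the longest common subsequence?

Taking D [2,2], M [3,3], M [4,5], D [5,7], M [6,10] gives a common subsequence of length 5. The LCS DP gives dp[8][10] = 5, so this is optimal.

5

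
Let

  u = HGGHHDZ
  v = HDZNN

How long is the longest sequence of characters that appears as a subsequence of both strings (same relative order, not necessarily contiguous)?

3

Let dp[i][j] be the LCS length of the first i characters of u and the first j characters of v. dp[i][j] = dp[i-1][j-1]+1 when the i-th and j-th characters match, else max(dp[i-1][j], dp[i][j-1]).
    ·  H  D  Z  N  N
 ·  0  0  0  0  0  0
 H  0  1  1  1  1  1
 G  0  1  1  1  1  1
 G  0  1  1  1  1  1
 H  0  1  1  1  1  1
 H  0  1  1  1  1  1
 D  0  1  2  2  2  2
 Z  0  1  2  3  3  3
dp[7][5] = 3. One LCS (by backtracking along matches): HDZ.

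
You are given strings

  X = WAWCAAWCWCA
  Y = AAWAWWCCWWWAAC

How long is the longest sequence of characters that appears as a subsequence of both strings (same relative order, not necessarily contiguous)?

7

Taking W at X[1]=Y[3], A at X[2]=Y[4], W at X[3]=Y[6], C at X[4]=Y[8], A at X[5]=Y[12], A at X[6]=Y[13], C at X[10]=Y[14] gives a common subsequence of length 7. The LCS DP gives dp[11][14] = 7, so this is optimal.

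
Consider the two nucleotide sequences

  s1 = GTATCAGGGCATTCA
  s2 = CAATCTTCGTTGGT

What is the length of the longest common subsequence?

7

One common subsequence of length 7: T [2,6], then T [4,7], then C [5,8], then G [7,9], then G [8,12], then G [9,13], then T [13,14], and the DP table's final entry dp[15][14] is also 7, so no common subsequence is longer.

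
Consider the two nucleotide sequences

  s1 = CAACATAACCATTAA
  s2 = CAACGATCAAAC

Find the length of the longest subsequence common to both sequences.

Match C [1,1] → A [2,2] → A [3,3] → C [4,4] → A [5,6] → T [6,7] → C [10,8] → A [11,9] → A [14,10] → A [15,11] — 10 bases in the same relative order in both. Since dp[15][12] = 10, nothing longer is possible.

10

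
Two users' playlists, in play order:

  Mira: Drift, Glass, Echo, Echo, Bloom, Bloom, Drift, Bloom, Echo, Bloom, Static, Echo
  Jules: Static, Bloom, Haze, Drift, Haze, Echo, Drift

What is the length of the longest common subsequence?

3

Match Drift at Mira[1]=Jules[4] → Echo at Mira[4]=Jules[6] → Drift at Mira[7]=Jules[7] — 3 songs in the same relative order in both, and the DP table's final entry dp[12][7] is also 3, so no common subsequence is longer.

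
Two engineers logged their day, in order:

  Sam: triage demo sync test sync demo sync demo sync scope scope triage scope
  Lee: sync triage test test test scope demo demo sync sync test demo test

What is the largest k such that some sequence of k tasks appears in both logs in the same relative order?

Match triage (Sam #1, Lee #2), then demo (Sam #2, Lee #8), then sync (Sam #3, Lee #10), then test (Sam #4, Lee #11), then demo (Sam #6, Lee #12) — 5 tasks in the same relative order in both. The LCS DP gives dp[13][13] = 5, so this is optimal.

5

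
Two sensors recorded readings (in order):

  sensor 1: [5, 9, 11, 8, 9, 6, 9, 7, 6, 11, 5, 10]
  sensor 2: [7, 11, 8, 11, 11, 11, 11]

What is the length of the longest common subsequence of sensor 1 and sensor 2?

3

Let dp[i][j] be the LCS length of the first i values of sensor 1 and the first j values of sensor 2. dp[i][j] = dp[i-1][j-1]+1 when the i-th and j-th values match, else max(dp[i-1][j], dp[i][j-1]).
    ·  7 11  8 11 11 11 11
 ·  0  0  0  0  0  0  0  0
 5  0  0  0  0  0  0  0  0
 9  0  0  0  0  0  0  0  0
11  0  0  1  1  1  1  1  1
 8  0  0  1  2  2  2  2  2
 9  0  0  1  2  2  2  2  2
 6  0  0  1  2  2  2  2  2
 9  0  0  1  2  2  2  2  2
 7  0  1  1  2  2  2  2  2
 6  0  1  1  2  2  2  2  2
11  0  1  2  2  3  3  3  3
 5  0  1  2  2  3  3  3  3
10  0  1  2  2  3  3  3  3
dp[12][7] = 3. One LCS (by backtracking along matches): 11, 8, 11.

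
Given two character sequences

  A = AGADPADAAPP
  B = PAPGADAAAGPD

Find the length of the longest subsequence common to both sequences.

Let dp[i][j] be the LCS length of the first i characters of A and the first j characters of B. dp[i][j] = dp[i-1][j-1]+1 when the i-th and j-th characters match, else max(dp[i-1][j], dp[i][j-1]).
    ·  P  A  P  G  A  D  A  A  A  G  P  D
 ·  0  0  0  0  0  0  0  0  0  0  0  0  0
 A  0  0  1  1  1  1  1  1  1  1  1  1  1
 G  0  0  1  1  2  2  2  2  2  2  2  2  2
 A  0  0  1  1  2  3  3  3  3  3  3  3  3
 D  0  0  1  1  2  3  4  4  4  4  4  4  4
 P  0  1  1  2  2  3  4  4  4  4  4  5  5
 A  0  1  2  2  2  3  4  5  5  5  5  5  5
 D  0  1  2  2  2  3  4  5  5  5  5  5  6
 A  0  1  2  2  2  3  4  5  6  6  6  6  6
 A  0  1  2  2  2  3  4  5  6  7  7  7  7
 P  0  1  2  3  3  3  4  5  6  7  7  8  8
 P  0  1  2  3  3  3  4  5  6  7  7  8  8
dp[11][12] = 8. One LCS (by backtracking along matches): AGADAAAP.

8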